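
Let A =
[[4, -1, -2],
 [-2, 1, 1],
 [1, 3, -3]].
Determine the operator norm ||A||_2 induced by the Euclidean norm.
||A||_2 ≈ 5.5723 (= sqrt(largest eigenvalue of A^T A))

||A||_2 = sigma_max(A) = sqrt(lambda_max(A^T A)). Form the symmetric matrix M = A^T A =
[[21, -3, -13],
 [-3, 11, -6],
 [-13, -6, 14]].
Its characteristic polynomial (trace, sum of principal 2x2 minors, determinant of M give the coefficients) is
  p(λ) = det(λ I - M) = λ^3 - 46λ^2 + 465λ - 25.
No integer candidate from the rational root theorem (±divisors of 25) is a root, so the roots are irrational. The cubic discriminant is Δ = 55228625 > 0, so there are three distinct real roots. p(0) = -25 and p(1) = 395 have opposite signs, so a root lies in (0, 1); Newton's method refines it to λ ≈ 0.0541. p(14) = 213 and p(15) = -25 have opposite signs, so a root lies in (14, 15); Newton's method refines it to λ ≈ 14.8958. p(31) = -25 and p(32) = 519 have opposite signs, so a root lies in (31, 32); Newton's method refines it to λ ≈ 31.0502. Check (Vieta): the three roots sum to 46, matching tr M = 46.
So the eigenvalues of A^T A are ≈ 0.0541, 14.8958, 31.0502 (all ≥ 0, as they must be for A^T A). The largest is λ_max ≈ 31.0502, hence ||A||_2 = sqrt(λ_max) ≈ 5.5723.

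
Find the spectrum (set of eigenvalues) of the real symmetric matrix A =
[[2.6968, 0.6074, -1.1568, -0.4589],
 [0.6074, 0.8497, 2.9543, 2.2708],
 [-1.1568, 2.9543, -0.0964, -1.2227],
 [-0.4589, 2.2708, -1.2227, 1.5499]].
sigma(A) ≈ {-4, 2, 3, 4}

A is real symmetric, so its spectrum consists of real eigenvalues. Expanding the characteristic polynomial of the displayed matrix gives
  det(λ I - A) = p(λ) = λ^4 + (-5)λ^3 + (-10)λ^2 + (80.002)λ + (-96.0036).
Solving p(λ) = 0 yields eigenvalues ≈ -4, 2, 3, 4. (A is shown rounded to 4 decimals, so these recover the underlying integer eigenvalues to within that precision.)
Verification: the trace of A = 5 equals the sum of eigenvalues 5, and det(A) ≈ -96.0036 matches the eigenvalue product -96.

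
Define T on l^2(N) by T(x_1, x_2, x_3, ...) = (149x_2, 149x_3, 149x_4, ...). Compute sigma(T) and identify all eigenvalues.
sigma(T) = closed disk {z in C : |z| ≤ 149}; sigma_p(T) = open disk {z in C : |z| < 149}

Note T = 149·V where V is the unit left shift (V x)_k = x_{k+1}; so sigma(T) = 149·sigma(V) and ||T|| = 149||V||. ||T x||^2 = 22201sum_{k≥2} |x_k|^2 ≤ 22201||x||^2, with equality on {x : x_1 = 0}, so ||T|| = 149. For any lambda with |lambda| < 149, set r = lambda/149 (|r| < 1); the vector x = (1, r, r^2, ...) is in l^2 and satisfies T x = 149(r, r^2, ...) = lambda x, so lambda is an eigenvalue. On the boundary |lambda| = 149 the geometric series diverges, so no l^2 eigenvector exists, but these lambda lie in the approximate point spectrum. Hence sigma(T) is the closed disk of radius 149 and sigma_p(T) is the open disk.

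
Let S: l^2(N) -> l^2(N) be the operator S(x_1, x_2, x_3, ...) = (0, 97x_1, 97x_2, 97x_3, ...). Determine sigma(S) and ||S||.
sigma(S) = closed disk {z in C : |z| ≤ 97}; ||S|| = 97

Note S = 97·U where U is the unit right shift (U x)_k = x_{k-1} (with x_0 := 0); so ||S|| = 97||U|| and sigma(S) = 97·sigma(U). ||S x||^2 = sum_{k≥1} |97x_k|^2 = 9409||x||^2, so ||S|| = 97 and sigma(S) ⊂ {|z| ≤ 97}. For any |lambda| < 97, the equation (S - lambda I) x = 0 forces x_1 = 0, then 97x_k = lambda x_{k+1} ⇒ x = 0, so S has no eigenvalues. But (S - lambda I) is not surjective for |lambda| < 97: solving (S - lambda I) x = e_1 would require x_n proportional to (lambda/97)^(-n), which is not in l^2. So every |lambda| < 97 lies in the residual spectrum. The boundary |lambda| = 97 is in the approximate point spectrum (the spectrum is closed). Hence sigma(S) is the closed disk of radius 97.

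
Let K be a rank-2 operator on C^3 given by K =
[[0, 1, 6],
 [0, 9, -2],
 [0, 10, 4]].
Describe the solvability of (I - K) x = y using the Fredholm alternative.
(I - K) is invertible (det(I - K) = 44 ≠ 0), so for every y in C^3 the equation (I - K) x = y has a unique solution.

K has rank 2 and factors as K = U V^T = u1 v1^T + u2 v2^T with u1 = (-2, 3, 1), v1 = (0, 1, -2), u2 = (1, 2, 3), v2 = (0, 3, 2) (multiplying out reproduces the displayed K). The nonzero eigenvalues of U V^T coincide with those of the 2 x 2 matrix G = V^T U = [[v1·u1, v1·u2], [v2·u1, v2·u2]] = [[1, -4], [11, 12]], and by the Sylvester determinant identity det(I_3 - U V^T) = det(I_2 - V^T U) = det([[0, 4], [-11, -11]]) = (0)(-11) - (4)(-11) = 44. (Direct check: I - K =
[[1, -1, -6],
 [0, -8, 2],
 [0, -10, -3]]
has determinant 44.) The finite-dimensional Fredholm alternative says: either (I - K) is invertible, or ker(I - K) ≠ {0} and then range(I - K) = ker((I - K)^*)^⊥, with dim ker(I - K) = dim ker((I - K)^*). Since det(I - K) ≠ 0, 1 is not an eigenvalue of K and ker(I - K) = {0}, so we are in the first case: for every y there is a unique x = (I - K)^(-1) y. (Explicitly, by the Woodbury identity, (I - U V^T)^(-1) = I + U (I_2 - G)^(-1) V^T.)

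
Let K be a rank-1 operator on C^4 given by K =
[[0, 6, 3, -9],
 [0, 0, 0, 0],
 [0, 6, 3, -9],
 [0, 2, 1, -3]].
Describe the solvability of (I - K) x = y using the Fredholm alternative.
(I - K) is invertible (det(I - K) = 1 ≠ 0), so for every y in C^4 the equation (I - K) x = y has a unique solution.

K has rank 1, so it is an outer product K = u v^T: every row of K is a multiple of one row vector. Reading off the entries, u = (3, 0, 3, 1) and v = (0, 2, 1, -3) (row i of K equals u_i·v^T). A rank-one matrix u v^T satisfies K u = u (v·u) and kills the (3)-dimensional subspace v^⊥, so its characteristic polynomial is lambda^3 (lambda - v·u) with v·u = tr K = 0. Hence the eigenvalues of I - K are 1 (multiplicity 3) and 1 - (0) = 1, so det(I - K) = 1. (Direct check: I - K =
[[1, -6, -3, 9],
 [0, 1, 0, 0],
 [0, -6, -2, 9],
 [0, -2, -1, 4]]
has determinant 1.) The finite-dimensional Fredholm alternative says: either (I - K) is invertible, or ker(I - K) ≠ {0} and then range(I - K) = ker((I - K)^*)^⊥, with dim ker(I - K) = dim ker((I - K)^*). Since det(I - K) ≠ 0, 1 is not an eigenvalue of K and ker(I - K) = {0}, so we are in the first case: for every y there is a unique x = (I - K)^(-1) y. Explicitly, by the Sherman–Morrison formula, (I - u v^T)^(-1) = I + u v^T/(1 - v·u), i.e. (I - K)^(-1) = I + K.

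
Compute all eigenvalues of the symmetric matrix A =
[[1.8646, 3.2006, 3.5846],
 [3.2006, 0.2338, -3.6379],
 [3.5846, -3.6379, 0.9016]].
sigma(A) ≈ {-6, 4, 5}

A is real symmetric, so its spectrum consists of real eigenvalues. Expanding the characteristic polynomial of the displayed matrix gives
  det(λ I - A) = p(λ) = λ^3 + (-3)λ^2 + (-34)λ + (119.998).
Solving p(λ) = 0 yields eigenvalues ≈ -6, 4, 5. (A is shown rounded to 4 decimals, so these recover the underlying integer eigenvalues to within that precision.)
Verification: the trace of A = 3 equals the sum of eigenvalues 3, and det(A) ≈ -119.9980 matches the eigenvalue product -120.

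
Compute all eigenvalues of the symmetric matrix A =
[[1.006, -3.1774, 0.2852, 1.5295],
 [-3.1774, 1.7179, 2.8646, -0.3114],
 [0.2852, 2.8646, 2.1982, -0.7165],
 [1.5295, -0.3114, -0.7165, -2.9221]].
sigma(A) ≈ {-4, -2, 2, 6}

A is real symmetric, so its spectrum consists of real eigenvalues. Expanding the characteristic polynomial of the displayed matrix gives
  det(λ I - A) = p(λ) = λ^4 + (-2)λ^3 + (-28)λ^2 + (8)λ + (96).
Solving p(λ) = 0 yields eigenvalues ≈ -4, -2, 2, 6. (A is shown rounded to 4 decimals, so these recover the underlying integer eigenvalues to within that precision.)
Verification: the trace of A = 2 equals the sum of eigenvalues 2, and det(A) ≈ 96.0004 matches the eigenvalue product 96.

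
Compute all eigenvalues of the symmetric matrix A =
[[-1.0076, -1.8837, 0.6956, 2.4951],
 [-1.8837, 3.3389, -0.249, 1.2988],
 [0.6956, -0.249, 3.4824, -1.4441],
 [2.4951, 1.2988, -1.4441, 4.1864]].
sigma(A) ≈ {-3, 3, 4, 6}

A is real symmetric, so its spectrum consists of real eigenvalues. Expanding the characteristic polynomial of the displayed matrix gives
  det(λ I - A) = p(λ) = λ^4 + (-10)λ^3 + (15)λ^2 + (90)λ + (-216.0031).
Solving p(λ) = 0 yields eigenvalues ≈ -3, 3, 4, 6. (A is shown rounded to 4 decimals, so these recover the underlying integer eigenvalues to within that precision.)
Verification: the trace of A = 10 equals the sum of eigenvalues 10, and det(A) ≈ -216.0031 matches the eigenvalue product -216.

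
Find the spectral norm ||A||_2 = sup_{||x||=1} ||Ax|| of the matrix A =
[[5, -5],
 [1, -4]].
||A||_2 = sqrt((67 + sqrt(3589))/2) ≈ 7.9658 (= sqrt(largest eigenvalue of A^T A))

||A||_2 = sigma_max(A) = sqrt(lambda_max(A^T A)). Form the symmetric matrix M = A^T A =
[[26, -29],
 [-29, 41]].
Its characteristic polynomial (trace, determinant of M give the coefficients) is
  p(λ) = det(λ I - M) = λ^2 - 67λ + 225.
For λ^2 - 67λ + 225 the discriminant is 3589. It is nonnegative but not a perfect square, so the roots are real and irrational: λ = (67 ± sqrt(3589))/2 ≈ 63.4541, 3.5459.
So the eigenvalues of A^T A are ≈ 3.5459, 63.4541 (all ≥ 0, as they must be for A^T A). The largest is λ_max = (67 + sqrt(3589))/2 ≈ 63.4541, hence ||A||_2 = sqrt(λ_max) = sqrt((67 + sqrt(3589))/2) ≈ 7.9658.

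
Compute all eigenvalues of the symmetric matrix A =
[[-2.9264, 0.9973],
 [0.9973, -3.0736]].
sigma(A) ≈ {-4, -2}

A is real symmetric, so its spectrum consists of real eigenvalues. Expanding the characteristic polynomial of the displayed matrix gives
  det(λ I - A) = p(λ) = λ^2 + (6)λ + (8).
Solving p(λ) = 0 yields eigenvalues ≈ -4, -2. (A is shown rounded to 4 decimals, so these recover the underlying integer eigenvalues to within that precision.)
Verification: the trace of A = -6 equals the sum of eigenvalues -6, and det(A) ≈ 8.0000 matches the eigenvalue product 8.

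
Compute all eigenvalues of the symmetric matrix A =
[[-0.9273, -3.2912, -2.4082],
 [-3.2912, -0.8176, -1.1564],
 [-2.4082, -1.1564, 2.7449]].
sigma(A) ≈ {-5, 2, 4}

A is real symmetric, so its spectrum consists of real eigenvalues. Expanding the characteristic polynomial of the displayed matrix gives
  det(λ I - A) = p(λ) = λ^3 + (-1)λ^2 + (-22)λ + (40).
Solving p(λ) = 0 yields eigenvalues ≈ -5, 2, 4. (A is shown rounded to 4 decimals, so these recover the underlying integer eigenvalues to within that precision.)
Verification: the trace of A = 1 equals the sum of eigenvalues 1, and det(A) ≈ -40.0010 matches the eigenvalue product -40.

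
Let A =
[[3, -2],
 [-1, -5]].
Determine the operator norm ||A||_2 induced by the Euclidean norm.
||A||_2 = sqrt((39 + sqrt(365))/2) ≈ 5.39 (= sqrt(largest eigenvalue of A^T A))

||A||_2 = sigma_max(A) = sqrt(lambda_max(A^T A)). Form the symmetric matrix M = A^T A =
[[10, -1],
 [-1, 29]].
Its characteristic polynomial (trace, determinant of M give the coefficients) is
  p(λ) = det(λ I - M) = λ^2 - 39λ + 289.
For λ^2 - 39λ + 289 the discriminant is 365. It is nonnegative but not a perfect square, so the roots are real and irrational: λ = (39 ± sqrt(365))/2 ≈ 29.0525, 9.9475.
So the eigenvalues of A^T A are ≈ 9.9475, 29.0525 (all ≥ 0, as they must be for A^T A). The largest is λ_max = (39 + sqrt(365))/2 ≈ 29.0525, hence ||A||_2 = sqrt(λ_max) = sqrt((39 + sqrt(365))/2) ≈ 5.39.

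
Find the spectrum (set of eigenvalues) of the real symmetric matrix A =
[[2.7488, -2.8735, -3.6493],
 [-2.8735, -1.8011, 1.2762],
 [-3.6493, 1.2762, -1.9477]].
sigma(A) ≈ {-4, -3, 6}

A is real symmetric, so its spectrum consists of real eigenvalues. Expanding the characteristic polynomial of the displayed matrix gives
  det(λ I - A) = p(λ) = λ^3 + (1)λ^2 + (-30)λ + (-72).
Solving p(λ) = 0 yields eigenvalues ≈ -4, -3, 6. (A is shown rounded to 4 decimals, so these recover the underlying integer eigenvalues to within that precision.)
Verification: the trace of A = -1 equals the sum of eigenvalues -1, and det(A) ≈ 71.9991 matches the eigenvalue product 72.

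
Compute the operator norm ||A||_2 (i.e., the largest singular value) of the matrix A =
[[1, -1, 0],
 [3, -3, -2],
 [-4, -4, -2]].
||A||_2 ≈ 6.0938 (= sqrt(largest eigenvalue of A^T A))

||A||_2 = sigma_max(A) = sqrt(lambda_max(A^T A)). Form the symmetric matrix M = A^T A =
[[26, 6, 2],
 [6, 26, 14],
 [2, 14, 8]].
Its characteristic polynomial (trace, sum of principal 2x2 minors, determinant of M give the coefficients) is
  p(λ) = det(λ I - M) = λ^3 - 60λ^2 + 856λ - 256.
No integer candidate from the rational root theorem (±divisors of 256) is a root, so the roots are irrational. The cubic discriminant is Δ = 142674944 > 0, so there are three distinct real roots. p(0) = -256 and p(1) = 541 have opposite signs, so a root lies in (0, 1); Newton's method refines it to λ ≈ 0.3056. p(22) = 184 and p(23) = -141 have opposite signs, so a root lies in (22, 23); Newton's method refines it to λ ≈ 22.5604. p(37) = -71 and p(38) = 504 have opposite signs, so a root lies in (37, 38); Newton's method refines it to λ ≈ 37.134. Check (Vieta): the three roots sum to 60, matching tr M = 60.
So the eigenvalues of A^T A are ≈ 0.3056, 22.5604, 37.134 (all ≥ 0, as they must be for A^T A). The largest is λ_max ≈ 37.134, hence ||A||_2 = sqrt(λ_max) ≈ 6.0938.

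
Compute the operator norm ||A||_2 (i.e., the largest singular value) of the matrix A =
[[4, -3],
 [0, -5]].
||A||_2 = sqrt(40) ≈ 6.3246 (= sqrt(largest eigenvalue of A^T A))

||A||_2 = sigma_max(A) = sqrt(lambda_max(A^T A)). Form the symmetric matrix M = A^T A =
[[16, -12],
 [-12, 34]].
Its characteristic polynomial (trace, determinant of M give the coefficients) is
  p(λ) = det(λ I - M) = λ^2 - 50λ + 400.
For λ^2 - 50λ + 400 the discriminant is 900. It is a perfect square (30^2), so the roots are rational: λ = (50 ± 30)/2 = 40, 10.
So the eigenvalues of A^T A are ≈ 10, 40 (all ≥ 0, as they must be for A^T A). The largest is λ_max = 40, hence ||A||_2 = sqrt(λ_max) = sqrt(40) ≈ 6.3246.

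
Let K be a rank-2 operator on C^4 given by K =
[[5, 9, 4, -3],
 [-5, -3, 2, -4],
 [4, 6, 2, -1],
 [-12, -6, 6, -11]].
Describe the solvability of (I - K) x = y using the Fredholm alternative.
(I - K) is invertible (det(I - K) = -84 ≠ 0), so for every y in C^4 the equation (I - K) x = y has a unique solution.

K has rank 2 and factors as K = U V^T = u1 v1^T + u2 v2^T with u1 = (3, -1, 2, -2), v1 = (3, 3, 0, 1), u2 = (2, 1, 1, 3), v2 = (-2, 0, 2, -3) (multiplying out reproduces the displayed K). The nonzero eigenvalues of U V^T coincide with those of the 2 x 2 matrix G = V^T U = [[v1·u1, v1·u2], [v2·u1, v2·u2]] = [[4, 12], [4, -11]], and by the Sylvester determinant identity det(I_4 - U V^T) = det(I_2 - V^T U) = det([[-3, -12], [-4, 12]]) = (-3)(12) - (-12)(-4) = -84. (Direct check: I - K =
[[-4, -9, -4, 3],
 [5, 4, -2, 4],
 [-4, -6, -1, 1],
 [12, 6, -6, 12]]
has determinant -84.) The finite-dimensional Fredholm alternative says: either (I - K) is invertible, or ker(I - K) ≠ {0} and then range(I - K) = ker((I - K)^*)^⊥, with dim ker(I - K) = dim ker((I - K)^*). Since det(I - K) ≠ 0, 1 is not an eigenvalue of K and ker(I - K) = {0}, so we are in the first case: for every y there is a unique x = (I - K)^(-1) y. (Explicitly, by the Woodbury identity, (I - U V^T)^(-1) = I + U (I_2 - G)^(-1) V^T.)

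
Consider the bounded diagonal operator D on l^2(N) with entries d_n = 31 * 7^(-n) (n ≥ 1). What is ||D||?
||D|| = 31/7 (attained at n = 1)

For D diagonal, ||D|| = sup_n |d_n|. The sequence d_n = 31 * 7^(-n) is positive and strictly decreasing (ratio 7^(-1) < 1), so the supremum is d_1 = 31/7. Hence ||D|| = 31/7.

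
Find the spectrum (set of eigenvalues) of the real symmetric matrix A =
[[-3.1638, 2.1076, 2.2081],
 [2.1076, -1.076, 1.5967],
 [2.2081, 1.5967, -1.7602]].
sigma(A) ≈ {-5, -3, 2}

A is real symmetric, so its spectrum consists of real eigenvalues. Expanding the characteristic polynomial of the displayed matrix gives
  det(λ I - A) = p(λ) = λ^3 + (6)λ^2 + (-1)λ + (-30).
Solving p(λ) = 0 yields eigenvalues ≈ -5, -3, 2. (A is shown rounded to 4 decimals, so these recover the underlying integer eigenvalues to within that precision.)
Verification: the trace of A = -6 equals the sum of eigenvalues -6, and det(A) ≈ 30.0002 matches the eigenvalue product 30.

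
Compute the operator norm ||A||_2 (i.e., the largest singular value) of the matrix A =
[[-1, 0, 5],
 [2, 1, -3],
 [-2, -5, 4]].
||A||_2 ≈ 8.483 (= sqrt(largest eigenvalue of A^T A))

||A||_2 = sigma_max(A) = sqrt(lambda_max(A^T A)). Form the symmetric matrix M = A^T A =
[[9, 12, -19],
 [12, 26, -23],
 [-19, -23, 50]].
Its characteristic polynomial (trace, sum of principal 2x2 minors, determinant of M give the coefficients) is
  p(λ) = det(λ I - M) = λ^3 - 85λ^2 + 950λ - 841.
No integer candidate from the rational root theorem (±divisors of 841) is a root, so the roots are irrational. The cubic discriminant is Δ = 2228442913 > 0, so there are three distinct real roots. p(0) = -841 and p(1) = 25 have opposite signs, so a root lies in (0, 1); Newton's method refines it to λ ≈ 0.9682. p(12) = 47 and p(13) = -659 have opposite signs, so a root lies in (12, 13); Newton's method refines it to λ ≈ 12.0711. p(71) = -3965 and p(72) = 167 have opposite signs, so a root lies in (71, 72); Newton's method refines it to λ ≈ 71.9608. Check (Vieta): the three roots sum to 85, matching tr M = 85.
So the eigenvalues of A^T A are ≈ 0.9682, 12.0711, 71.9608 (all ≥ 0, as they must be for A^T A). The largest is λ_max ≈ 71.9608, hence ||A||_2 = sqrt(λ_max) ≈ 8.483.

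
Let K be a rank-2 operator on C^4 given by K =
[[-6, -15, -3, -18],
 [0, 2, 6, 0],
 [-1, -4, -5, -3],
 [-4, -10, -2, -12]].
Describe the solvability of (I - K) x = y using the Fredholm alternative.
(I - K) is invertible (det(I - K) = 81 ≠ 0), so for every y in C^4 the equation (I - K) x = y has a unique solution.

K has rank 2 and factors as K = U V^T = u1 v1^T + u2 v2^T with u1 = (-3, 2, -2, -2), v1 = (1, 3, 2, 3), u2 = (-3, -2, 1, -2), v2 = (1, 2, -1, 3) (multiplying out reproduces the displayed K). The nonzero eigenvalues of U V^T coincide with those of the 2 x 2 matrix G = V^T U = [[v1·u1, v1·u2], [v2·u1, v2·u2]] = [[-7, -13], [-3, -14]], and by the Sylvester determinant identity det(I_4 - U V^T) = det(I_2 - V^T U) = det([[8, 13], [3, 15]]) = (8)(15) - (13)(3) = 81. (Direct check: I - K =
[[7, 15, 3, 18],
 [0, -1, -6, 0],
 [1, 4, 6, 3],
 [4, 10, 2, 13]]
has determinant 81.) The finite-dimensional Fredholm alternative says: either (I - K) is invertible, or ker(I - K) ≠ {0} and then range(I - K) = ker((I - K)^*)^⊥, with dim ker(I - K) = dim ker((I - K)^*). Since det(I - K) ≠ 0, 1 is not an eigenvalue of K and ker(I - K) = {0}, so we are in the first case: for every y there is a unique x = (I - K)^(-1) y. (Explicitly, by the Woodbury identity, (I - U V^T)^(-1) = I + U (I_2 - G)^(-1) V^T.)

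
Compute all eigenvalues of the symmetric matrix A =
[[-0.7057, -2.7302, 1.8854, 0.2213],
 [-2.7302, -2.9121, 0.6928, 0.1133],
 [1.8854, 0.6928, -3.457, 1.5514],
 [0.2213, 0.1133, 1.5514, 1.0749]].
sigma(A) ≈ {-6, -3, 1, 2}

A is real symmetric, so its spectrum consists of real eigenvalues. Expanding the characteristic polynomial of the displayed matrix gives
  det(λ I - A) = p(λ) = λ^4 + (6)λ^3 + (-7)λ^2 + (-36)λ + (36).
Solving p(λ) = 0 yields eigenvalues ≈ -6, -3, 1, 2. (A is shown rounded to 4 decimals, so these recover the underlying integer eigenvalues to within that precision.)
Verification: the trace of A = -6 equals the sum of eigenvalues -6, and det(A) ≈ 36.0000 matches the eigenvalue product 36.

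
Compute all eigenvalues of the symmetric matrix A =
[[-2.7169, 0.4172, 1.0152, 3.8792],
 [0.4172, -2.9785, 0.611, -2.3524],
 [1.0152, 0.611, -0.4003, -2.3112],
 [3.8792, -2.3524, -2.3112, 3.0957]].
sigma(A) ≈ {-6, -3, 0, 6}

A is real symmetric, so its spectrum consists of real eigenvalues. Expanding the characteristic polynomial of the displayed matrix gives
  det(λ I - A) = p(λ) = λ^4 + (3)λ^3 + (-36)λ^2 + (-108)λ + (0).
Solving p(λ) = 0 yields eigenvalues ≈ -6, -3, 0, 6. (A is shown rounded to 4 decimals, so these recover the underlying integer eigenvalues to within that precision.)
Verification: the trace of A = -3 equals the sum of eigenvalues -3, and det(A) ≈ 0.0006 matches the eigenvalue product 0.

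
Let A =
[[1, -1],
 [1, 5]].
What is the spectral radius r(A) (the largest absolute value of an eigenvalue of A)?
r(A) = (6 + sqrt(12))/2 ≈ 4.7321

The eigenvalues of A are the roots of its characteristic polynomial. With M = A (coefficients from the trace and determinant):
  p(λ) = det(λ I - M) = λ^2 - 6λ + 6.
For λ^2 - 6λ + 6 the discriminant is 12. It is nonnegative but not a perfect square, so the roots are real and irrational: λ = (6 ± sqrt(12))/2 ≈ 4.7321, 1.2679.
Thus the eigenvalues (to 4 decimals) are 4.7321 (modulus 4.7321); 1.2679 (modulus 1.2679). The spectral radius is the largest modulus: r(A) = (6 + sqrt(12))/2 ≈ 4.7321. (Cross-check: r(A) ≤ ||A||_2 ≈ 5.1623; equality holds whenever A is normal, though it can also hold for some non-normal A.)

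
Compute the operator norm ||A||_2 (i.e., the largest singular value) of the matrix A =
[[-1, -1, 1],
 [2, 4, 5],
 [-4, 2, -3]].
||A||_2 ≈ 7.3486 (= sqrt(largest eigenvalue of A^T A))

||A||_2 = sigma_max(A) = sqrt(lambda_max(A^T A)). Form the symmetric matrix M = A^T A =
[[21, 1, 21],
 [1, 21, 13],
 [21, 13, 35]].
Its characteristic polynomial (trace, sum of principal 2x2 minors, determinant of M give the coefficients) is
  p(λ) = det(λ I - M) = λ^3 - 77λ^2 + 1300λ - 3136.
No integer candidate from the rational root theorem (±divisors of 3136) is a root, so the roots are irrational. The cubic discriminant is Δ = 890173456 > 0, so there are three distinct real roots. p(2) = -836 and p(3) = 98 have opposite signs, so a root lies in (2, 3); Newton's method refines it to λ ≈ 2.8877. p(20) = 64 and p(21) = -532 have opposite signs, so a root lies in (20, 21); Newton's method refines it to λ ≈ 20.11. p(54) = -4 and p(55) = 1814 have opposite signs, so a root lies in (54, 55); Newton's method refines it to λ ≈ 54.0023. Check (Vieta): the three roots sum to 77, matching tr M = 77.
So the eigenvalues of A^T A are ≈ 2.8877, 20.11, 54.0023 (all ≥ 0, as they must be for A^T A). The largest is λ_max ≈ 54.0023, hence ||A||_2 = sqrt(λ_max) ≈ 7.3486.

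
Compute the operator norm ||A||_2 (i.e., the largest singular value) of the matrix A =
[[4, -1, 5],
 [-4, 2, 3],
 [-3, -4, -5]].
||A||_2 ≈ 8.9457 (= sqrt(largest eigenvalue of A^T A))

||A||_2 = sigma_max(A) = sqrt(lambda_max(A^T A)). Form the symmetric matrix M = A^T A =
[[41, 0, 23],
 [0, 21, 21],
 [23, 21, 59]].
Its characteristic polynomial (trace, sum of principal 2x2 minors, determinant of M give the coefficients) is
  p(λ) = det(λ I - M) = λ^3 - 121λ^2 + 3549λ - 21609.
No integer candidate from the rational root theorem (±divisors of 21609) is a root, so the roots are irrational. The cubic discriminant is Δ = 6902249760 > 0, so there are three distinct real roots. p(8) = -449 and p(9) = 1260 have opposite signs, so a root lies in (8, 9); Newton's method refines it to λ ≈ 8.2522. p(32) = 823 and p(33) = -324 have opposite signs, so a root lies in (32, 33); Newton's method refines it to λ ≈ 32.7216. p(80) = -89 and p(81) = 3420 have opposite signs, so a root lies in (80, 81); Newton's method refines it to λ ≈ 80.0262. Check (Vieta): the three roots sum to 121, matching tr M = 121.
So the eigenvalues of A^T A are ≈ 8.2522, 32.7216, 80.0262 (all ≥ 0, as they must be for A^T A). The largest is λ_max ≈ 80.0262, hence ||A||_2 = sqrt(λ_max) ≈ 8.9457.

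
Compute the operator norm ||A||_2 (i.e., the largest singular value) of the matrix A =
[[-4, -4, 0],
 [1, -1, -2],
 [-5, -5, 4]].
||A||_2 ≈ 9.6424 (= sqrt(largest eigenvalue of A^T A))

||A||_2 = sigma_max(A) = sqrt(lambda_max(A^T A)). Form the symmetric matrix M = A^T A =
[[42, 40, -22],
 [40, 42, -18],
 [-22, -18, 20]].
Its characteristic polynomial (trace, sum of principal 2x2 minors, determinant of M give the coefficients) is
  p(λ) = det(λ I - M) = λ^3 - 104λ^2 + 1036λ - 1024.
No integer candidate from the rational root theorem (±divisors of 1024) is a root, so the roots are irrational. The cubic discriminant is Δ = 4511213824 > 0, so there are three distinct real roots. p(1) = -91 and p(2) = 640 have opposite signs, so a root lies in (1, 2); Newton's method refines it to λ ≈ 1.111. p(9) = 605 and p(10) = -64 have opposite signs, so a root lies in (9, 10); Newton's method refines it to λ ≈ 9.9132. p(92) = -7280 and p(93) = 185 have opposite signs, so a root lies in (92, 93); Newton's method refines it to λ ≈ 92.9758. Check (Vieta): the three roots sum to 104, matching tr M = 104.
So the eigenvalues of A^T A are ≈ 1.111, 9.9132, 92.9758 (all ≥ 0, as they must be for A^T A). The largest is λ_max ≈ 92.9758, hence ||A||_2 = sqrt(λ_max) ≈ 9.6424.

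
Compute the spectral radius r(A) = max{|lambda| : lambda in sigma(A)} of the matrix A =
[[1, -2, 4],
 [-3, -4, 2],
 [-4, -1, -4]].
r(A) ≈ 4.6888

The eigenvalues of A are the roots of its characteristic polynomial. With M = A (coefficients from the trace, the sum of principal 2x2 minors, and det A):
  p(λ) = det(λ I - M) = λ^3 + 7λ^2 + 20λ - 6.
No integer candidate from the rational root theorem (±divisors of 6) is a root, so the roots are irrational. The cubic discriminant is Δ = -20260 < 0, so there is one real root and a complex-conjugate pair. p(0) = -6 and p(1) = 22 have opposite signs, so a root lies in (0, 1); Newton's method refines it to λ ≈ 0.2729. Dividing out (λ - (0.2729)) leaves approximately λ^2 + 7.2729λ + 21.9849. For λ^2 + 7.2729λ + 21.9849 the discriminant is -35.0443. It is negative, so the remaining roots are the complex-conjugate pair λ ≈ -3.6365 ± 2.9599i. Their product equals the constant term, so |λ|^2 ≈ 21.9849 and |λ| ≈ 4.6888.
Thus the eigenvalues (to 4 decimals) are 0.2729 (modulus 0.2729); -3.6365 ± 2.9599i (modulus 4.6888). The spectral radius is the largest modulus: r(A) ≈ 4.6888. (Cross-check: r(A) ≤ ||A||_2 ≈ 6.7887; equality holds whenever A is normal, though it can also hold for some non-normal A.)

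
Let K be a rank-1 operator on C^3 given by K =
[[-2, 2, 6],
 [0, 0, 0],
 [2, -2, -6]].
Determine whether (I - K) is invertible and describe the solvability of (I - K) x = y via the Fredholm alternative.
(I - K) is invertible (det(I - K) = 9 ≠ 0), so for every y in C^3 the equation (I - K) x = y has a unique solution.

K has rank 1, so it is an outer product K = u v^T: every row of K is a multiple of one row vector. Reading off the entries, u = (-2, 0, 2) and v = (1, -1, -3) (row i of K equals u_i·v^T). A rank-one matrix u v^T satisfies K u = u (v·u) and kills the (2)-dimensional subspace v^⊥, so its characteristic polynomial is lambda^2 (lambda - v·u) with v·u = tr K = -8. Hence the eigenvalues of I - K are 1 (multiplicity 2) and 1 - (-8) = 9, so det(I - K) = 9. (Direct check: I - K =
[[3, -2, -6],
 [0, 1, 0],
 [-2, 2, 7]]
has determinant 9.) The finite-dimensional Fredholm alternative says: either (I - K) is invertible, or ker(I - K) ≠ {0} and then range(I - K) = ker((I - K)^*)^⊥, with dim ker(I - K) = dim ker((I - K)^*). Since det(I - K) ≠ 0, 1 is not an eigenvalue of K and ker(I - K) = {0}, so we are in the first case: for every y there is a unique x = (I - K)^(-1) y. Explicitly, by the Sherman–Morrison formula, (I - u v^T)^(-1) = I + u v^T/(1 - v·u), i.e. (I - K)^(-1) = I + K/(9).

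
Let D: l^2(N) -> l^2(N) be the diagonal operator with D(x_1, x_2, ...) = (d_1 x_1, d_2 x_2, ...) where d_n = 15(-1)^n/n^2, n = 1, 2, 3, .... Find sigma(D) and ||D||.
sigma(D) = {15(-1)^n/n^2 : n ≥ 1} ∪ {0}; ||D|| = 15

A bounded diagonal operator on l^2 with diagonal entries d_n has spectrum equal to the closure of {d_n : n ≥ 1}: every d_n is an eigenvalue (with eigenvector e_n), so {d_n} ⊂ sigma(D); the spectrum is closed, so its closure is too; and for lambda not in the closure, (D - lambda I) has bounded inverse (the diagonal entries 1/(d_n - lambda) are bounded). For our sequence d_n = 15(-1)^n/n^2, n = 1, 2, 3, ...:
  - {d_n} = {15(-1)^n/n^2 : n ≥ 1}; the only limit point is 0
  - closure = {15(-1)^n/n^2 : n ≥ 1} ∪ {0}
For the norm: a diagonal operator has ||D|| = sup_n |d_n|. Here |d_n| = 15/n^2 is decreasing, so sup_n |d_n| = |d_1| = 15. So ||D|| = 15.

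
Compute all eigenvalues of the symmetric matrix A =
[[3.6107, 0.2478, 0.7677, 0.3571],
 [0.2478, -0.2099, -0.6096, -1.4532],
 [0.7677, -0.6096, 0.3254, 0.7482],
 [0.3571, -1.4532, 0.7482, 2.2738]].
sigma(A) ≈ {-1, 0, 3, 4}

A is real symmetric, so its spectrum consists of real eigenvalues. Expanding the characteristic polynomial of the displayed matrix gives
  det(λ I - A) = p(λ) = λ^4 + (-6)λ^3 + (5)λ^2 + (12)λ + (0).
Solving p(λ) = 0 yields eigenvalues ≈ -1, 0, 3, 4. (A is shown rounded to 4 decimals, so these recover the underlying integer eigenvalues to within that precision.)
Verification: the trace of A = 6 equals the sum of eigenvalues 6, and det(A) ≈ 0.0002 matches the eigenvalue product 0.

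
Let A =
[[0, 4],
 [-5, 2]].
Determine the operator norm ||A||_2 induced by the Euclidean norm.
||A||_2 = sqrt((45 + sqrt(425))/2) ≈ 5.7278 (= sqrt(largest eigenvalue of A^T A))

||A||_2 = sigma_max(A) = sqrt(lambda_max(A^T A)). Form the symmetric matrix M = A^T A =
[[25, -10],
 [-10, 20]].
Its characteristic polynomial (trace, determinant of M give the coefficients) is
  p(λ) = det(λ I - M) = λ^2 - 45λ + 400.
For λ^2 - 45λ + 400 the discriminant is 425. It is nonnegative but not a perfect square, so the roots are real and irrational: λ = (45 ± sqrt(425))/2 ≈ 32.8078, 12.1922.
So the eigenvalues of A^T A are ≈ 12.1922, 32.8078 (all ≥ 0, as they must be for A^T A). The largest is λ_max = (45 + sqrt(425))/2 ≈ 32.8078, hence ||A||_2 = sqrt(λ_max) = sqrt((45 + sqrt(425))/2) ≈ 5.7278.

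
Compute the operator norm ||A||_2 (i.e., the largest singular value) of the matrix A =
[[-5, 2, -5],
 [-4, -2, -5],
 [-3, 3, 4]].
||A||_2 ≈ 9.5944 (= sqrt(largest eigenvalue of A^T A))

||A||_2 = sigma_max(A) = sqrt(lambda_max(A^T A)). Form the symmetric matrix M = A^T A =
[[50, -11, 33],
 [-11, 17, 12],
 [33, 12, 66]].
Its characteristic polynomial (trace, sum of principal 2x2 minors, determinant of M give the coefficients) is
  p(λ) = det(λ I - M) = λ^3 - 133λ^2 + 3918λ - 13689.
No integer candidate from the rational root theorem (±divisors of 13689) is a root, so the roots are irrational. The cubic discriminant is Δ = 25480527057 > 0, so there are three distinct real roots. p(4) = -81 and p(5) = 2701 have opposite signs, so a root lies in (4, 5); Newton's method refines it to λ ≈ 4.0279. p(36) = 1647 and p(37) = -147 have opposite signs, so a root lies in (36, 37); Newton's method refines it to λ ≈ 36.919. p(92) = -257 and p(93) = 4725 have opposite signs, so a root lies in (92, 93); Newton's method refines it to λ ≈ 92.053. Check (Vieta): the three roots sum to 133, matching tr M = 133.
So the eigenvalues of A^T A are ≈ 4.0279, 36.919, 92.053 (all ≥ 0, as they must be for A^T A). The largest is λ_max ≈ 92.053, hence ||A||_2 = sqrt(λ_max) ≈ 9.5944.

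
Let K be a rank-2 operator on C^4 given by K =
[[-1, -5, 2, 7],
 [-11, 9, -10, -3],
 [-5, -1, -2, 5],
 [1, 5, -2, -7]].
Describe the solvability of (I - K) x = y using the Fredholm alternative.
(I - K) is invertible (det(I - K) = -102 ≠ 0), so for every y in C^4 the equation (I - K) x = y has a unique solution.

K has rank 2 and factors as K = U V^T = u1 v1^T + u2 v2^T with u1 = (2, -2, 1, -2), v1 = (1, -3, 2, 3), u2 = (-1, -3, -2, 1), v2 = (3, -1, 2, -1) (multiplying out reproduces the displayed K). The nonzero eigenvalues of U V^T coincide with those of the 2 x 2 matrix G = V^T U = [[v1·u1, v1·u2], [v2·u1, v2·u2]] = [[4, 7], [12, -5]], and by the Sylvester determinant identity det(I_4 - U V^T) = det(I_2 - V^T U) = det([[-3, -7], [-12, 6]]) = (-3)(6) - (-7)(-12) = -102. (Direct check: I - K =
[[2, 5, -2, -7],
 [11, -8, 10, 3],
 [5, 1, 3, -5],
 [-1, -5, 2, 8]]
has determinant -102.) The finite-dimensional Fredholm alternative says: either (I - K) is invertible, or ker(I - K) ≠ {0} and then range(I - K) = ker((I - K)^*)^⊥, with dim ker(I - K) = dim ker((I - K)^*). Since det(I - K) ≠ 0, 1 is not an eigenvalue of K and ker(I - K) = {0}, so we are in the first case: for every y there is a unique x = (I - K)^(-1) y. (Explicitly, by the Woodbury identity, (I - U V^T)^(-1) = I + U (I_2 - G)^(-1) V^T.)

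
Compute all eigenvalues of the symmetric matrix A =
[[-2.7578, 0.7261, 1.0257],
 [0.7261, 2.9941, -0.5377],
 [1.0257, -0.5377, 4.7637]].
sigma(A) ≈ {-3, 3, 5}

A is real symmetric, so its spectrum consists of real eigenvalues. Expanding the characteristic polynomial of the displayed matrix gives
  det(λ I - A) = p(λ) = λ^3 + (-5)λ^2 + (-9)λ + (45).
Solving p(λ) = 0 yields eigenvalues ≈ -3, 3, 5. (A is shown rounded to 4 decimals, so these recover the underlying integer eigenvalues to within that precision.)
Verification: the trace of A = 5 equals the sum of eigenvalues 5, and det(A) ≈ -44.9996 matches the eigenvalue product -45.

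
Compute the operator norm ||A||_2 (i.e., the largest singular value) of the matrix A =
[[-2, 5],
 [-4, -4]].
||A||_2 = sqrt((61 + sqrt(585))/2) ≈ 6.5264 (= sqrt(largest eigenvalue of A^T A))

||A||_2 = sigma_max(A) = sqrt(lambda_max(A^T A)). Form the symmetric matrix M = A^T A =
[[20, 6],
 [6, 41]].
Its characteristic polynomial (trace, determinant of M give the coefficients) is
  p(λ) = det(λ I - M) = λ^2 - 61λ + 784.
For λ^2 - 61λ + 784 the discriminant is 585. It is nonnegative but not a perfect square, so the roots are real and irrational: λ = (61 ± sqrt(585))/2 ≈ 42.5934, 18.4066.
So the eigenvalues of A^T A are ≈ 18.4066, 42.5934 (all ≥ 0, as they must be for A^T A). The largest is λ_max = (61 + sqrt(585))/2 ≈ 42.5934, hence ||A||_2 = sqrt(λ_max) = sqrt((61 + sqrt(585))/2) ≈ 6.5264.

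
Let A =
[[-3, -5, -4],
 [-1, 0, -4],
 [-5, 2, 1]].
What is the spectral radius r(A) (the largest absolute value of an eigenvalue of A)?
r(A) ≈ 7.1569

The eigenvalues of A are the roots of its characteristic polynomial. With M = A (coefficients from the trace, the sum of principal 2x2 minors, and det A):
  p(λ) = det(λ I - M) = λ^3 + 2λ^2 - 20λ + 121.
No integer candidate from the rational root theorem (±divisors of 121) is a root, so the roots are irrational. The cubic discriminant is Δ = -452699 < 0, so there is one real root and a complex-conjugate pair. p(-8) = -103 and p(-7) = 16 have opposite signs, so a root lies in (-8, -7); Newton's method refines it to λ ≈ -7.1569. Dividing out (λ - (-7.1569)) leaves approximately λ^2 - 5.1569λ + 16.9069. For λ^2 - 5.1569λ + 16.9069 the discriminant is -41.0343. It is negative, so the remaining roots are the complex-conjugate pair λ ≈ 2.5784 ± 3.2029i. Their product equals the constant term, so |λ|^2 ≈ 16.9069 and |λ| ≈ 4.1118.
Thus the eigenvalues (to 4 decimals) are -7.1569 (modulus 7.1569); 2.5784 ± 3.2029i (modulus 4.1118). The spectral radius is the largest modulus: r(A) ≈ 7.1569. (Cross-check: r(A) ≤ ||A||_2 ≈ 7.6633; equality holds whenever A is normal, though it can also hold for some non-normal A.)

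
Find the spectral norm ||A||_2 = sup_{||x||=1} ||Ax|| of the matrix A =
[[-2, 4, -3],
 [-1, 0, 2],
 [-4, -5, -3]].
||A||_2 ≈ 7.1039 (= sqrt(largest eigenvalue of A^T A))

||A||_2 = sigma_max(A) = sqrt(lambda_max(A^T A)). Form the symmetric matrix M = A^T A =
[[21, 12, 16],
 [12, 41, 3],
 [16, 3, 22]].
Its characteristic polynomial (trace, sum of principal 2x2 minors, determinant of M give the coefficients) is
  p(λ) = det(λ I - M) = λ^3 - 84λ^2 + 1816λ - 6241.
No integer candidate from the rational root theorem (±divisors of 6241) is a root, so the roots are irrational. The cubic discriminant is Δ = 602618981 > 0, so there are three distinct real roots. p(4) = -257 and p(5) = 864 have opposite signs, so a root lies in (4, 5); Newton's method refines it to λ ≈ 4.2185. p(29) = 168 and p(30) = -361 have opposite signs, so a root lies in (29, 30); Newton's method refines it to λ ≈ 29.3158. p(50) = -441 and p(51) = 542 have opposite signs, so a root lies in (50, 51); Newton's method refines it to λ ≈ 50.4657. Check (Vieta): the three roots sum to 84, matching tr M = 84.
So the eigenvalues of A^T A are ≈ 4.2185, 29.3158, 50.4657 (all ≥ 0, as they must be for A^T A). The largest is λ_max ≈ 50.4657, hence ||A||_2 = sqrt(λ_max) ≈ 7.1039.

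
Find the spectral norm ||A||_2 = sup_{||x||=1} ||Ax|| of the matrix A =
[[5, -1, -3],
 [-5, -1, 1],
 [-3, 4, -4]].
||A||_2 ≈ 7.923 (= sqrt(largest eigenvalue of A^T A))

||A||_2 = sigma_max(A) = sqrt(lambda_max(A^T A)). Form the symmetric matrix M = A^T A =
[[59, -12, -8],
 [-12, 18, -14],
 [-8, -14, 26]].
Its characteristic polynomial (trace, sum of principal 2x2 minors, determinant of M give the coefficients) is
  p(λ) = det(λ I - M) = λ^3 - 103λ^2 + 2660λ - 8464.
No integer candidate from the rational root theorem (±divisors of 8464) is a root, so the roots are irrational. The cubic discriminant is Δ = 2592431056 > 0, so there are three distinct real roots. p(3) = -1384 and p(4) = 592 have opposite signs, so a root lies in (3, 4); Newton's method refines it to λ ≈ 3.6904. p(36) = 464 and p(37) = -398 have opposite signs, so a root lies in (36, 37); Newton's method refines it to λ ≈ 36.5364. p(62) = -1148 and p(63) = 356 have opposite signs, so a root lies in (62, 63); Newton's method refines it to λ ≈ 62.7732. Check (Vieta): the three roots sum to 103, matching tr M = 103.
So the eigenvalues of A^T A are ≈ 3.6904, 36.5364, 62.7732 (all ≥ 0, as they must be for A^T A). The largest is λ_max ≈ 62.7732, hence ||A||_2 = sqrt(λ_max) ≈ 7.923.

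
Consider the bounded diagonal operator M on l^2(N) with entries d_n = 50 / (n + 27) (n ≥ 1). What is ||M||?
||M|| = 25/14 (attained at n = 1)

For M diagonal, ||M|| = sup_n |d_n| = sup_n 50/(n + 27). This is positive and strictly decreasing in n, so the supremum is attained at n = 1: d_1 = 50/(1 + 27) = 25/14. Hence ||M|| = 25/14.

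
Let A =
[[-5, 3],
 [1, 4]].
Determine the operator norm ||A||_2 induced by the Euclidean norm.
||A||_2 = sqrt((51 + sqrt(485))/2) ≈ 6.0425 (= sqrt(largest eigenvalue of A^T A))

||A||_2 = sigma_max(A) = sqrt(lambda_max(A^T A)). Form the symmetric matrix M = A^T A =
[[26, -11],
 [-11, 25]].
Its characteristic polynomial (trace, determinant of M give the coefficients) is
  p(λ) = det(λ I - M) = λ^2 - 51λ + 529.
For λ^2 - 51λ + 529 the discriminant is 485. It is nonnegative but not a perfect square, so the roots are real and irrational: λ = (51 ± sqrt(485))/2 ≈ 36.5114, 14.4886.
So the eigenvalues of A^T A are ≈ 14.4886, 36.5114 (all ≥ 0, as they must be for A^T A). The largest is λ_max = (51 + sqrt(485))/2 ≈ 36.5114, hence ||A||_2 = sqrt(λ_max) = sqrt((51 + sqrt(485))/2) ≈ 6.0425.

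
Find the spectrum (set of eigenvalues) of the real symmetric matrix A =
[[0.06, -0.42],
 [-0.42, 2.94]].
sigma(A) ≈ {0, 3}

A is real symmetric, so its spectrum consists of real eigenvalues. Expanding the characteristic polynomial of the displayed matrix gives
  det(λ I - A) = p(λ) = λ^2 + (-3)λ + (0).
Solving p(λ) = 0 yields eigenvalues ≈ 0, 3. (A is shown rounded to 4 decimals, so these recover the underlying integer eigenvalues to within that precision.)
Verification: the trace of A = 3 equals the sum of eigenvalues 3, and det(A) ≈ -0.0000 matches the eigenvalue product 0.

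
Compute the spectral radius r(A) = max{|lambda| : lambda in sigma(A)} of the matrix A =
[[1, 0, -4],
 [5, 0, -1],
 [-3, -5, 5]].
r(A) ≈ 8.6548

The eigenvalues of A are the roots of its characteristic polynomial. With M = A (coefficients from the trace, the sum of principal 2x2 minors, and det A):
  p(λ) = det(λ I - M) = λ^3 - 6λ^2 - 12λ - 95.
No integer candidate from the rational root theorem (±divisors of 95) is a root, so the roots are irrational. The cubic discriminant is Δ = -436779 < 0, so there is one real root and a complex-conjugate pair. p(8) = -63 and p(9) = 40 have opposite signs, so a root lies in (8, 9); Newton's method refines it to λ ≈ 8.6548. Dividing out (λ - (8.6548)) leaves approximately λ^2 + 2.6548λ + 10.9766. For λ^2 + 2.6548λ + 10.9766 the discriminant is -36.8585. It is negative, so the remaining roots are the complex-conjugate pair λ ≈ -1.3274 ± 3.0356i. Their product equals the constant term, so |λ|^2 ≈ 10.9766 and |λ| ≈ 3.3131.
Thus the eigenvalues (to 4 decimals) are 8.6548 (modulus 8.6548); -1.3274 ± 3.0356i (modulus 3.3131). The spectral radius is the largest modulus: r(A) ≈ 8.6548. (Cross-check: r(A) ≤ ||A||_2 ≈ 8.8507; equality holds whenever A is normal, though it can also hold for some non-normal A.)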